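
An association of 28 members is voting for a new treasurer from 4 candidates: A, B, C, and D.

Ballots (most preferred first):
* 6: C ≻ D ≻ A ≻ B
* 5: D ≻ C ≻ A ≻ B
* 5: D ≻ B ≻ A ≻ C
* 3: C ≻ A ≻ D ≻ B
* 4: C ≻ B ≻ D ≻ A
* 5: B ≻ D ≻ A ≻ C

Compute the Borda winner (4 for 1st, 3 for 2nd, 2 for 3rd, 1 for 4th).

D

A: 6×2 + 5×2 + 5×2 + 3×3 + 4×1 + 5×2 = 55
B: 6×1 + 5×1 + 5×3 + 3×1 + 4×3 + 5×4 = 61
C: 6×4 + 5×3 + 5×1 + 3×4 + 4×4 + 5×1 = 77
D: 6×3 + 5×4 + 5×4 + 3×2 + 4×2 + 5×3 = 87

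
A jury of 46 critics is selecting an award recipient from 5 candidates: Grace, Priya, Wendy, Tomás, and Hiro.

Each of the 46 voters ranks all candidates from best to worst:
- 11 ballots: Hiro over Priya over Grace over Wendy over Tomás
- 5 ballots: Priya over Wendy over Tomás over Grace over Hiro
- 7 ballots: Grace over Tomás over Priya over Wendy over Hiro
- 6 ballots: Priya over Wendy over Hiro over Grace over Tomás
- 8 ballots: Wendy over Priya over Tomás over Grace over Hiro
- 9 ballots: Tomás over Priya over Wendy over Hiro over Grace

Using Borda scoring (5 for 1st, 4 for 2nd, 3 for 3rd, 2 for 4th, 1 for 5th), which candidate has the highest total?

Priya

Grace: 11×3 + 5×2 + 7×5 + 6×2 + 8×2 + 9×1 = 115
Priya: 11×4 + 5×5 + 7×3 + 6×5 + 8×4 + 9×4 = 188
Wendy: 11×2 + 5×4 + 7×2 + 6×4 + 8×5 + 9×3 = 147
Tomás: 11×1 + 5×3 + 7×4 + 6×1 + 8×3 + 9×5 = 129
Hiro: 11×5 + 5×1 + 7×1 + 6×3 + 8×1 + 9×2 = 111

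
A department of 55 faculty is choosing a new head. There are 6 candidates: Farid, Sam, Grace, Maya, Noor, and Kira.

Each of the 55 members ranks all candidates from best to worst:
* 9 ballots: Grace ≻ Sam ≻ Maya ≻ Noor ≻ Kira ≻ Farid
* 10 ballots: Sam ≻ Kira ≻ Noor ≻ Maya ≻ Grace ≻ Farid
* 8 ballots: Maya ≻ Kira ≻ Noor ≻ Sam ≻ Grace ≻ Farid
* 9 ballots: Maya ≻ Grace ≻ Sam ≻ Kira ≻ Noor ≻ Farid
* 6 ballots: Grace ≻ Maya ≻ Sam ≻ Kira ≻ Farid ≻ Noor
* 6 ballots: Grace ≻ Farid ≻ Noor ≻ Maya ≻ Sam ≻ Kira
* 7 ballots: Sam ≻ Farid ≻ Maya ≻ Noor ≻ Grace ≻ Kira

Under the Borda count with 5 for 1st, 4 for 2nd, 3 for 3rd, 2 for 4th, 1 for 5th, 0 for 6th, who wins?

Farid: 9×0 + 10×0 + 8×0 + 9×0 + 6×1 + 6×4 + 7×4 = 58
Sam: 9×4 + 10×5 + 8×2 + 9×3 + 6×3 + 6×1 + 7×5 = 188
Grace: 9×5 + 10×1 + 8×1 + 9×4 + 6×5 + 6×5 + 7×1 = 166
Maya: 9×3 + 10×2 + 8×5 + 9×5 + 6×4 + 6×2 + 7×3 = 189
Noor: 9×2 + 10×3 + 8×3 + 9×1 + 6×0 + 6×3 + 7×2 = 113
Kira: 9×1 + 10×4 + 8×4 + 9×2 + 6×2 + 6×0 + 7×0 = 111

Maya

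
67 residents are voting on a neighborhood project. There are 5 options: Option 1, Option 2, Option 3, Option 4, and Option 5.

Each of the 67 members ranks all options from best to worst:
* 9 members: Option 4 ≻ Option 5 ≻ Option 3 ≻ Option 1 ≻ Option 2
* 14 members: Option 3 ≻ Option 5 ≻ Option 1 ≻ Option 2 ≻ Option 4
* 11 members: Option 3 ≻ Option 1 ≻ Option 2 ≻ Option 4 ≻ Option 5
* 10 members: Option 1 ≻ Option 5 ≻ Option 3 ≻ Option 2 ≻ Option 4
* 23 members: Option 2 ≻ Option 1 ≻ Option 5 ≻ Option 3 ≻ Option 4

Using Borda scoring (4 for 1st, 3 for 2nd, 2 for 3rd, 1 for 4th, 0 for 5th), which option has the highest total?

Option 1: 9×1 + 14×2 + 11×3 + 10×4 + 23×3 = 179
Option 2: 9×0 + 14×1 + 11×2 + 10×1 + 23×4 = 138
Option 3: 9×2 + 14×4 + 11×4 + 10×2 + 23×1 = 161
Option 4: 9×4 + 14×0 + 11×1 + 10×0 + 23×0 = 47
Option 5: 9×3 + 14×3 + 11×0 + 10×3 + 23×2 = 145

Option 1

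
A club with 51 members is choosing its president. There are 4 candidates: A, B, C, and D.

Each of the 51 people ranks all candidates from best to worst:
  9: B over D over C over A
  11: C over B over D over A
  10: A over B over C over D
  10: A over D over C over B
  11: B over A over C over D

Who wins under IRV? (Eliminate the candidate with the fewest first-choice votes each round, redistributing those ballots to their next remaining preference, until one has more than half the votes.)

B

Round 1: A 20, B 20, C 11, D 0. D eliminated.
Round 2: A 20, B 20, C 11. C eliminated.
Round 3: A 20, B 31. B has a majority (≥26).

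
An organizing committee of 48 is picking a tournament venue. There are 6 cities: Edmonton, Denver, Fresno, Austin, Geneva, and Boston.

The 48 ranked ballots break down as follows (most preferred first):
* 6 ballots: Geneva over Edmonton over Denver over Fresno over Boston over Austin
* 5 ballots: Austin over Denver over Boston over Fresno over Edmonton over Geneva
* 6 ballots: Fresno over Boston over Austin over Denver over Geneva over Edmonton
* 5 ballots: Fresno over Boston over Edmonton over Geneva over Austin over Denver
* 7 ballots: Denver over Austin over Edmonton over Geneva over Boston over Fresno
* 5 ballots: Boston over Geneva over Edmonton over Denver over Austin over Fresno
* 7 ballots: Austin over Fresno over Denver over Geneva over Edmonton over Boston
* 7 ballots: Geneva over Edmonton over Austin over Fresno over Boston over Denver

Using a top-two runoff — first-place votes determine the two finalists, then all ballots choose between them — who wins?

Round 1 first-place votes: Edmonton 0, Denver 7, Fresno 11, Austin 12, Geneva 13, Boston 5. Geneva and Austin advance.
Runoff: Geneva is ranked above Austin on 23 ballots, Austin above Geneva on 25.

Austin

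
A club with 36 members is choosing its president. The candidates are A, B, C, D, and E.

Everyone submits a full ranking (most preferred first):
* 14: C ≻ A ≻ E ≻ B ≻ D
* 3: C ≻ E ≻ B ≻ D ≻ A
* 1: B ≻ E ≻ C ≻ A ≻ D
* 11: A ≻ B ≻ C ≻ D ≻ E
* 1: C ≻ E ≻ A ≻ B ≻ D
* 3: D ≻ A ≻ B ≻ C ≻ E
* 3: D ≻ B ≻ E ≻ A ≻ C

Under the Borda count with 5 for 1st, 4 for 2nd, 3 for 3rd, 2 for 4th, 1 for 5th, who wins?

A: 14×4 + 3×1 + 1×2 + 11×5 + 1×3 + 3×4 + 3×2 = 137
B: 14×2 + 3×3 + 1×5 + 11×4 + 1×2 + 3×3 + 3×4 = 109
C: 14×5 + 3×5 + 1×3 + 11×3 + 1×5 + 3×2 + 3×1 = 135
D: 14×1 + 3×2 + 1×1 + 11×2 + 1×1 + 3×5 + 3×5 = 74
E: 14×3 + 3×4 + 1×4 + 11×1 + 1×4 + 3×1 + 3×3 = 85

A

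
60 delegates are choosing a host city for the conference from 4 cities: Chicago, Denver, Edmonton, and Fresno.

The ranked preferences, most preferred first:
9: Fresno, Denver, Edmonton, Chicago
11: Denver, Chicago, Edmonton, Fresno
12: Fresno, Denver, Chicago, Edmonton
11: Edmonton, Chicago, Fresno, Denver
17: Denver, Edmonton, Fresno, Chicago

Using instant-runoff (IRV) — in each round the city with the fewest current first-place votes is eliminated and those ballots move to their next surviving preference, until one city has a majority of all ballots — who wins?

Round 1: Chicago 0, Denver 28, Edmonton 11, Fresno 21. Chicago eliminated.
Round 2: Denver 28, Edmonton 11, Fresno 21. Edmonton eliminated.
Round 3: Denver 28, Fresno 32. Fresno has a majority (≥31).

Fresno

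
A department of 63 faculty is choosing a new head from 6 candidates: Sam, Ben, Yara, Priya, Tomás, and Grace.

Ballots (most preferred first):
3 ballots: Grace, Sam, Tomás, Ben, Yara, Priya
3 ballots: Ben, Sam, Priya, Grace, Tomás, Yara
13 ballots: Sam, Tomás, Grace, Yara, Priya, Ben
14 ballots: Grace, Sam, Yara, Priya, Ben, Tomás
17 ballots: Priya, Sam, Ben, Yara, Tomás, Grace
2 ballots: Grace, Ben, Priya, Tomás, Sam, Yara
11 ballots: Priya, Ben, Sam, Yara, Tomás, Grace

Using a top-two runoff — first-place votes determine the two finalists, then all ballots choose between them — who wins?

Grace

Round 1 first-place votes: Sam 13, Ben 3, Yara 0, Priya 28, Tomás 0, Grace 19. Priya and Grace advance.
Runoff: Priya is ranked above Grace on 31 ballots, Grace above Priya on 32.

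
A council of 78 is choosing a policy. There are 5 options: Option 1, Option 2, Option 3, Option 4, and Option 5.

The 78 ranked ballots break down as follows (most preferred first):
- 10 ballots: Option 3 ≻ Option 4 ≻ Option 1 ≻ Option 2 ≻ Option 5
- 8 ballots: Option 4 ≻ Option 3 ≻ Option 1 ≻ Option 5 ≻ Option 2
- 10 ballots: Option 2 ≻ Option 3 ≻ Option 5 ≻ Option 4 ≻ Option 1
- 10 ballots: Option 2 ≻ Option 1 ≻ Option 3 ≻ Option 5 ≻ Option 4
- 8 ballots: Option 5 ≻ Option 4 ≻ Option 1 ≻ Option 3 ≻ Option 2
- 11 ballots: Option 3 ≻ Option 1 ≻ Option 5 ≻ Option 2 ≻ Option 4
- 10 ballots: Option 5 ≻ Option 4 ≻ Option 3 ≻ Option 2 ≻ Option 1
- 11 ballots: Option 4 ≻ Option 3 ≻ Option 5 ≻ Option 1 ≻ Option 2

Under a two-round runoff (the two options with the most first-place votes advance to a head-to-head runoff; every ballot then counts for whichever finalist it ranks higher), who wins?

Option 3

Round 1 first-place votes: Option 1 0, Option 2 20, Option 3 21, Option 4 19, Option 5 18. Option 3 and Option 2 advance.
Runoff: Option 3 is ranked above Option 2 on 58 ballots, Option 2 above Option 3 on 20.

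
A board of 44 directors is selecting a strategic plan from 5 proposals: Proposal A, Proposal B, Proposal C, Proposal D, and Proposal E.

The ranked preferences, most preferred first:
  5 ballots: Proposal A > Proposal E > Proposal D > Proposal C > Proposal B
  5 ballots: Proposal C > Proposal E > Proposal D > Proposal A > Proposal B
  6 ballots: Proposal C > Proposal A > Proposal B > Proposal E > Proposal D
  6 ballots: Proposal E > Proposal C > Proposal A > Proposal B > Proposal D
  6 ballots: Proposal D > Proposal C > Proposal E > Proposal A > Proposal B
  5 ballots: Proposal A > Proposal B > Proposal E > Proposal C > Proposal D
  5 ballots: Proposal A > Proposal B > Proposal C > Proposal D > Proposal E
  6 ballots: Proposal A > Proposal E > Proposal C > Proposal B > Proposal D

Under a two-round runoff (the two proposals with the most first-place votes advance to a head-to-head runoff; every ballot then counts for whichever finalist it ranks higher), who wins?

Round 1 first-place votes: Proposal A 21, Proposal B 0, Proposal C 11, Proposal D 6, Proposal E 6. Proposal A and Proposal C advance.
Runoff: Proposal A is ranked above Proposal C on 21 ballots, Proposal C above Proposal A on 23.

Proposal C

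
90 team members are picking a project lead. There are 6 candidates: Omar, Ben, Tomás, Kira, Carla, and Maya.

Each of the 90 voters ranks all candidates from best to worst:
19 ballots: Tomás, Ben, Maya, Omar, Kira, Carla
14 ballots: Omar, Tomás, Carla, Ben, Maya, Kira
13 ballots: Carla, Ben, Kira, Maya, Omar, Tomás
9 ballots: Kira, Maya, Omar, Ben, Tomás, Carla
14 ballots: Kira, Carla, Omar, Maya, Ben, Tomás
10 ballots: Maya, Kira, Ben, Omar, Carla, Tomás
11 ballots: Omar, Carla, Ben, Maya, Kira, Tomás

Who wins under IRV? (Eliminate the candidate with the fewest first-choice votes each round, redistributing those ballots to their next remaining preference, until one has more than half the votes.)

Round 1: Omar 25, Ben 0, Tomás 19, Kira 23, Carla 13, Maya 10. Ben eliminated.
Round 2: Omar 25, Tomás 19, Kira 23, Carla 13, Maya 10. Maya eliminated.
Round 3: Omar 25, Tomás 19, Kira 33, Carla 13. Carla eliminated.
Round 4: Omar 25, Tomás 19, Kira 46. Kira has a majority (≥46).

Kira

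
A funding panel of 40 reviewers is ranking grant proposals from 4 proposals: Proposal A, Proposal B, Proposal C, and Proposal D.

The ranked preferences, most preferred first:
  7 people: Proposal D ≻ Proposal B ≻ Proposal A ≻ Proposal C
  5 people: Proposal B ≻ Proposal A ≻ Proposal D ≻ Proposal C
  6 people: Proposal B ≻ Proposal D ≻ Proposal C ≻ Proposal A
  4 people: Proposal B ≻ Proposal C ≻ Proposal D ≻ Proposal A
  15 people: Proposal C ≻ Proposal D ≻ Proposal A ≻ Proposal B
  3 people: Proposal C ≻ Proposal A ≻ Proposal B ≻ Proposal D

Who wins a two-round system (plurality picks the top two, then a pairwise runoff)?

Proposal B

Round 1 first-place votes: Proposal A 0, Proposal B 15, Proposal C 18, Proposal D 7. Proposal C and Proposal B advance.
Runoff: Proposal C is ranked above Proposal B on 18 ballots, Proposal B above Proposal C on 22.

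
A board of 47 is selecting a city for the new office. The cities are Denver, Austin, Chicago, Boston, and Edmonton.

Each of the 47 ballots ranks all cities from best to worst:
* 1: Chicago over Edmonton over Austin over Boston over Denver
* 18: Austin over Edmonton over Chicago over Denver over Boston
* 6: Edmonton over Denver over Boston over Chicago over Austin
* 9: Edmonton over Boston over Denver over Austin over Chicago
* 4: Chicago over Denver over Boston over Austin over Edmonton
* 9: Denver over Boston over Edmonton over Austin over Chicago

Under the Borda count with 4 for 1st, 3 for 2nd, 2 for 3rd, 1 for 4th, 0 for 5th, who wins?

Denver: 1×0 + 18×1 + 6×3 + 9×2 + 4×3 + 9×4 = 102
Austin: 1×2 + 18×4 + 6×0 + 9×1 + 4×1 + 9×1 = 96
Chicago: 1×4 + 18×2 + 6×1 + 9×0 + 4×4 + 9×0 = 62
Boston: 1×1 + 18×0 + 6×2 + 9×3 + 4×2 + 9×3 = 75
Edmonton: 1×3 + 18×3 + 6×4 + 9×4 + 4×0 + 9×2 = 135

Edmonton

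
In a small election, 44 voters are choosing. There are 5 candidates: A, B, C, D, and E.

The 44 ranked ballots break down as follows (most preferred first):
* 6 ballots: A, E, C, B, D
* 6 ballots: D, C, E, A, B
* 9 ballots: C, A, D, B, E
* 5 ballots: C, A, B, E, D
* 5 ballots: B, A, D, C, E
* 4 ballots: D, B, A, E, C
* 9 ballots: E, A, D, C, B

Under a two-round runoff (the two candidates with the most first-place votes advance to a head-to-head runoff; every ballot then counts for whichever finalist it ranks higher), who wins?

D

Round 1 first-place votes: A 6, B 5, C 14, D 10, E 9. C and D advance.
Runoff: C is ranked above D on 20 ballots, D above C on 24.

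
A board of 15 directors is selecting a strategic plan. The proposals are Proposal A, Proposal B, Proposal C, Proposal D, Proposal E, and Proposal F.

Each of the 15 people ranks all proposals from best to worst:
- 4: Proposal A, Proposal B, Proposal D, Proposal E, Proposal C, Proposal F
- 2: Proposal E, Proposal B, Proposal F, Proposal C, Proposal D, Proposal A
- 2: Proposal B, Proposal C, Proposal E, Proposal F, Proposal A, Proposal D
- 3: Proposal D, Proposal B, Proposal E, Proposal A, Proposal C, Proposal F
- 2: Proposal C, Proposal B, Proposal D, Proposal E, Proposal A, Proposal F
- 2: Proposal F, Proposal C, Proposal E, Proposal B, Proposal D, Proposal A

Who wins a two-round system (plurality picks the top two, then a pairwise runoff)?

Proposal D

Round 1 first-place votes: Proposal A 4, Proposal B 2, Proposal C 2, Proposal D 3, Proposal E 2, Proposal F 2. Proposal A and Proposal D advance.
Runoff: Proposal A is ranked above Proposal D on 6 ballots, Proposal D above Proposal A on 9.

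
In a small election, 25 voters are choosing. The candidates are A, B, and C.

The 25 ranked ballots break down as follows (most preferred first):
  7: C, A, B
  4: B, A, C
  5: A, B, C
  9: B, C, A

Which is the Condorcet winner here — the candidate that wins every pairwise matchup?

B vs A: 13–12
B vs C: 18–7
B beats every other candidate.

B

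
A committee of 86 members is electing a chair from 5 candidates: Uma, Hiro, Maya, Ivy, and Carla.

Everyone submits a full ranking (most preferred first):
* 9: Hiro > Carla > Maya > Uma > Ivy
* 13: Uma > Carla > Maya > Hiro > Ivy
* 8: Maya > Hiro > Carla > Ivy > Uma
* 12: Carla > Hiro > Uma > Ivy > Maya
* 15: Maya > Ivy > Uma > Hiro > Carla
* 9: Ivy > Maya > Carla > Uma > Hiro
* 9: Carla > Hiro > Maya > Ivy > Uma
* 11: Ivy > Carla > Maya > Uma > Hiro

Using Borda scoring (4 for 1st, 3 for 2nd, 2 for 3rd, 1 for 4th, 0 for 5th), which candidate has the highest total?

Uma: 9×1 + 13×4 + 8×0 + 12×2 + 15×2 + 9×1 + 9×0 + 11×1 = 135
Hiro: 9×4 + 13×1 + 8×3 + 12×3 + 15×1 + 9×0 + 9×3 + 11×0 = 151
Maya: 9×2 + 13×2 + 8×4 + 12×0 + 15×4 + 9×3 + 9×2 + 11×2 = 203
Ivy: 9×0 + 13×0 + 8×1 + 12×1 + 15×3 + 9×4 + 9×1 + 11×4 = 154
Carla: 9×3 + 13×3 + 8×2 + 12×4 + 15×0 + 9×2 + 9×4 + 11×3 = 217

Carla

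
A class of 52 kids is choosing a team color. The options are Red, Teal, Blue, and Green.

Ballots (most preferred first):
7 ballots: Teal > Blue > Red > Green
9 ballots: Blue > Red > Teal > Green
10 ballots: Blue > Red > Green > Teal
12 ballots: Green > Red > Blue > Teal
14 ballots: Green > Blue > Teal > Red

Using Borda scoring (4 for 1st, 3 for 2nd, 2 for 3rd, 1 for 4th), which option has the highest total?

Red: 7×2 + 9×3 + 10×3 + 12×3 + 14×1 = 121
Teal: 7×4 + 9×2 + 10×1 + 12×1 + 14×2 = 96
Blue: 7×3 + 9×4 + 10×4 + 12×2 + 14×3 = 163
Green: 7×1 + 9×1 + 10×2 + 12×4 + 14×4 = 140

Blue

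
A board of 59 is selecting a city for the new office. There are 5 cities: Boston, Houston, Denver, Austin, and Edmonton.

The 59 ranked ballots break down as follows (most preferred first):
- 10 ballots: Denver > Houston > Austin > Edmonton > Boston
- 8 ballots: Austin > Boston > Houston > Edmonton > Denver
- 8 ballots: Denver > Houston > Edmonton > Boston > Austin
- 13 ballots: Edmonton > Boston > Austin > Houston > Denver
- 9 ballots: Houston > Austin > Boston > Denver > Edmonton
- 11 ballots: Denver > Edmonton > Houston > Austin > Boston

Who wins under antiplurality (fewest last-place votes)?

Houston

Last-place votes: Boston 21, Houston 0, Denver 21, Austin 8, Edmonton 9.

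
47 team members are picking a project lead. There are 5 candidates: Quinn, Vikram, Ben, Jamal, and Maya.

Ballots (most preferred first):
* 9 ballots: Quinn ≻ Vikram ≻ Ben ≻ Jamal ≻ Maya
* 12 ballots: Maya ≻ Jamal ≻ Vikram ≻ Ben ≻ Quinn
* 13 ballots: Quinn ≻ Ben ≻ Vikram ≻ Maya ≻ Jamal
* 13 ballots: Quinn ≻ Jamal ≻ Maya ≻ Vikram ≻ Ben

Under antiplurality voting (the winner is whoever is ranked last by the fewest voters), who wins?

Vikram

Last-place votes: Quinn 12, Vikram 0, Ben 13, Jamal 13, Maya 9.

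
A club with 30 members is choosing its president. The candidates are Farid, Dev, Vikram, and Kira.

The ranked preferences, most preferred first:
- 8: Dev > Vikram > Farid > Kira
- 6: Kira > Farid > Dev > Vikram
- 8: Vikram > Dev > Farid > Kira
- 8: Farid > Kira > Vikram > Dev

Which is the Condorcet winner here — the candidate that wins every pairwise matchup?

Vikram vs Farid: 16–14
Vikram vs Dev: 16–14
Vikram vs Kira: 16–14
Vikram beats every other candidate.

Vikram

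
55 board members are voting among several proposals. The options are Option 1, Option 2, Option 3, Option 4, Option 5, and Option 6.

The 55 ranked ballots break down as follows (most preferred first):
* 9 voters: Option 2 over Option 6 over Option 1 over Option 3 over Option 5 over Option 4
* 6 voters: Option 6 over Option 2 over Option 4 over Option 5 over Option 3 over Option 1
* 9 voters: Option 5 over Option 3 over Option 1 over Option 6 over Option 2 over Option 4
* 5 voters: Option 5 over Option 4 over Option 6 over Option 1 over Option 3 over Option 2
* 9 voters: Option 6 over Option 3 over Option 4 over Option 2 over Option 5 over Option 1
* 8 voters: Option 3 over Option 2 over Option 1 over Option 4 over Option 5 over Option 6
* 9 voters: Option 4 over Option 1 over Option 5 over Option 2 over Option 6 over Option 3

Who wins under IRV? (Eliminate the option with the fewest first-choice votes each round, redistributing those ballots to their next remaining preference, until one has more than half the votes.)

Round 1: Option 1 0, Option 2 9, Option 3 8, Option 4 9, Option 5 14, Option 6 15. Option 1 eliminated.
Round 2: Option 2 9, Option 3 8, Option 4 9, Option 5 14, Option 6 15. Option 3 eliminated.
Round 3: Option 2 17, Option 4 9, Option 5 14, Option 6 15. Option 4 eliminated.
Round 4: Option 2 17, Option 5 23, Option 6 15. Option 6 eliminated.
Round 5: Option 2 32, Option 5 23. Option 2 has a majority (≥28).

Option 2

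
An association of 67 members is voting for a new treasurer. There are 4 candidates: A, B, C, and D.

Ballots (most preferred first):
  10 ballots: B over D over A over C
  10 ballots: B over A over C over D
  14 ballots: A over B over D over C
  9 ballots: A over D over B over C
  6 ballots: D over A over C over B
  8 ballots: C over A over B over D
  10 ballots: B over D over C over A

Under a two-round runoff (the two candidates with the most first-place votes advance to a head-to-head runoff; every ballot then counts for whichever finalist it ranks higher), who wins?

A

Round 1 first-place votes: A 23, B 30, C 8, D 6. B and A advance.
Runoff: B is ranked above A on 30 ballots, A above B on 37.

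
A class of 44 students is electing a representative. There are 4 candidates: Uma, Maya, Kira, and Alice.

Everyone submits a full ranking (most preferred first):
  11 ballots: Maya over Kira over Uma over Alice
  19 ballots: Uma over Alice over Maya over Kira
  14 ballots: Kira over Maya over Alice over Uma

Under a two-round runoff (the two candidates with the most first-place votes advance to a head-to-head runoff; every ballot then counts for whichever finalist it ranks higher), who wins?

Kira

Round 1 first-place votes: Uma 19, Maya 11, Kira 14, Alice 0. Uma and Kira advance.
Runoff: Uma is ranked above Kira on 19 ballots, Kira above Uma on 25.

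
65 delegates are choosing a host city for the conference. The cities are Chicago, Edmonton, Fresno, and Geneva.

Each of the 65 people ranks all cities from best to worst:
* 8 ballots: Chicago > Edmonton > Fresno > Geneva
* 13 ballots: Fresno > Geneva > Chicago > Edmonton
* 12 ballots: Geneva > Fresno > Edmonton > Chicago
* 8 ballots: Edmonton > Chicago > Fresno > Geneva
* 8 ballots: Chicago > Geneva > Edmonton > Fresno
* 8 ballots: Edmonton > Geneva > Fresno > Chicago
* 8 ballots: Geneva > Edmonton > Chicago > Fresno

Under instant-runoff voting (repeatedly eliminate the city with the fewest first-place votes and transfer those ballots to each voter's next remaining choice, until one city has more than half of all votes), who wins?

Round 1: Chicago 16, Edmonton 16, Fresno 13, Geneva 20. Fresno eliminated.
Round 2: Chicago 16, Edmonton 16, Geneva 33. Geneva has a majority (≥33).

Geneva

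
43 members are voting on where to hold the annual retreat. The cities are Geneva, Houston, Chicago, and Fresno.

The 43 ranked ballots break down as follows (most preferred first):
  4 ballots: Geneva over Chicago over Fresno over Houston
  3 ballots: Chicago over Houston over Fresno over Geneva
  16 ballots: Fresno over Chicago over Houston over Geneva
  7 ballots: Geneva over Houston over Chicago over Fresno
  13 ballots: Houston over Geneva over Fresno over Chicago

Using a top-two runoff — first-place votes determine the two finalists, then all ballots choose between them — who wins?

Round 1 first-place votes: Geneva 11, Houston 13, Chicago 3, Fresno 16. Fresno and Houston advance.
Runoff: Fresno is ranked above Houston on 20 ballots, Houston above Fresno on 23.

Houston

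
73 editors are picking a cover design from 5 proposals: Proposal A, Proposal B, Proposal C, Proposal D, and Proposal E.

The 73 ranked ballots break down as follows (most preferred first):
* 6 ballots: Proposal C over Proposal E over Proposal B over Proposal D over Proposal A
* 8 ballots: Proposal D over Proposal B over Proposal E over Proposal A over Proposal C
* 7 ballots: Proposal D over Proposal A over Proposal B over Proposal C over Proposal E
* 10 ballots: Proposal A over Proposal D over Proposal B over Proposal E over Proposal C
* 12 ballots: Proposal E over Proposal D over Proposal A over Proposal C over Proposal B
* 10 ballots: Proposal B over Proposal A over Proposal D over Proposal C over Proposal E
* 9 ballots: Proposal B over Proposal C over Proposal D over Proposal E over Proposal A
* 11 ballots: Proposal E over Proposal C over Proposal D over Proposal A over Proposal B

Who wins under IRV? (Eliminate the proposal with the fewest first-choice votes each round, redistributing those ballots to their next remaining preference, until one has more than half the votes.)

Round 1: Proposal A 10, Proposal B 19, Proposal C 6, Proposal D 15, Proposal E 23. Proposal C eliminated.
Round 2: Proposal A 10, Proposal B 19, Proposal D 15, Proposal E 29. Proposal A eliminated.
Round 3: Proposal B 19, Proposal D 25, Proposal E 29. Proposal B eliminated.
Round 4: Proposal D 44, Proposal E 29. Proposal D has a majority (≥37).

Proposal D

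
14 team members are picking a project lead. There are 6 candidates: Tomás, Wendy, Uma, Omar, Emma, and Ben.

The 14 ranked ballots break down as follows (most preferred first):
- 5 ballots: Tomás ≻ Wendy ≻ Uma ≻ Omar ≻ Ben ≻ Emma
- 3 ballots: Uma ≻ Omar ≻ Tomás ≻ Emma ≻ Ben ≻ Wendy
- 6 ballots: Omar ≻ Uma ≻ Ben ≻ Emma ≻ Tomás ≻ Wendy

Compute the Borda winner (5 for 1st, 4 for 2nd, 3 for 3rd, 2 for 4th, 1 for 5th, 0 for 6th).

Tomás: 5×5 + 3×3 + 6×1 = 40
Wendy: 5×4 + 3×0 + 6×0 = 20
Uma: 5×3 + 3×5 + 6×4 = 54
Omar: 5×2 + 3×4 + 6×5 = 52
Emma: 5×0 + 3×2 + 6×2 = 18
Ben: 5×1 + 3×1 + 6×3 = 26

Uma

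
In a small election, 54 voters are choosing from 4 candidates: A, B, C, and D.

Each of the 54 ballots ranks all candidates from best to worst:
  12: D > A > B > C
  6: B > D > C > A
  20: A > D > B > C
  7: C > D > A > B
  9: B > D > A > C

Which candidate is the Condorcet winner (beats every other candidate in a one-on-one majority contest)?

D

D vs A: 34–20
D vs B: 39–15
D vs C: 47–7
D beats every other candidate.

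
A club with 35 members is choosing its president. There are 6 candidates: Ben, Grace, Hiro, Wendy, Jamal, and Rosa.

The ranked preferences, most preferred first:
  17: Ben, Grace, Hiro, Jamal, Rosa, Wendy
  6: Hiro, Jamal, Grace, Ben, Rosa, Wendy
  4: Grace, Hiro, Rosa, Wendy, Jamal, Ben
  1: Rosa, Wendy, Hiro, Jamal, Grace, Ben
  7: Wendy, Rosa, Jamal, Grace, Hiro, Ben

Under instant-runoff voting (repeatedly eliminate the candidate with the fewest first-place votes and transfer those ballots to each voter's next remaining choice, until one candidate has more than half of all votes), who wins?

Hiro

Round 1: Ben 17, Grace 4, Hiro 6, Wendy 7, Jamal 0, Rosa 1. Jamal eliminated.
Round 2: Ben 17, Grace 4, Hiro 6, Wendy 7, Rosa 1. Rosa eliminated.
Round 3: Ben 17, Grace 4, Hiro 6, Wendy 8. Grace eliminated.
Round 4: Ben 17, Hiro 10, Wendy 8. Wendy eliminated.
Round 5: Ben 17, Hiro 18. Hiro has a majority (≥18).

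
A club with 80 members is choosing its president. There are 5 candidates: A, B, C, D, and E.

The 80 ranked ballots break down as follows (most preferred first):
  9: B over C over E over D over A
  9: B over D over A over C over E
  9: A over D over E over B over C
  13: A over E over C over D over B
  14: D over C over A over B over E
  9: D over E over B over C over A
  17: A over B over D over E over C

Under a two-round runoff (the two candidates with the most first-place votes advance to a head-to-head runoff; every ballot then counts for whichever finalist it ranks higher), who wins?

D

Round 1 first-place votes: A 39, B 18, C 0, D 23, E 0. A and D advance.
Runoff: A is ranked above D on 39 ballots, D above A on 41.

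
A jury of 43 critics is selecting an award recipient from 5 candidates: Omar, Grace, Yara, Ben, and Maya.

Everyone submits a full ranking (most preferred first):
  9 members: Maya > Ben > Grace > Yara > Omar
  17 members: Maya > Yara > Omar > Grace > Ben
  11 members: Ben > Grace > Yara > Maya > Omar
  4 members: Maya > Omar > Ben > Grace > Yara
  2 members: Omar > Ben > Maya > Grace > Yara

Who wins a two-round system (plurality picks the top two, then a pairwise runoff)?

Round 1 first-place votes: Omar 2, Grace 0, Yara 0, Ben 11, Maya 30. Maya and Ben advance.
Runoff: Maya is ranked above Ben on 30 ballots, Ben above Maya on 13.

Maya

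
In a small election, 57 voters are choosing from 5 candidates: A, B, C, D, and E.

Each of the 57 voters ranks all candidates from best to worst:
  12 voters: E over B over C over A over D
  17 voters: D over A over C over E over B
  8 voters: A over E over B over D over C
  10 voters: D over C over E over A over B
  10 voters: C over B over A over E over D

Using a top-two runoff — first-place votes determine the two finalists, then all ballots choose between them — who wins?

Round 1 first-place votes: A 8, B 0, C 10, D 27, E 12. D and E advance.
Runoff: D is ranked above E on 27 ballots, E above D on 30.

E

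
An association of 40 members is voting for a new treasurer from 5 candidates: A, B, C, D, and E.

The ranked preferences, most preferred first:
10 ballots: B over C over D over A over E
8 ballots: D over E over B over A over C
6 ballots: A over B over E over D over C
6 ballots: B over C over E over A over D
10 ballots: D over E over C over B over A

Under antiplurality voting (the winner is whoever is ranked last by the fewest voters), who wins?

B

Last-place votes: A 10, B 0, C 14, D 6, E 10.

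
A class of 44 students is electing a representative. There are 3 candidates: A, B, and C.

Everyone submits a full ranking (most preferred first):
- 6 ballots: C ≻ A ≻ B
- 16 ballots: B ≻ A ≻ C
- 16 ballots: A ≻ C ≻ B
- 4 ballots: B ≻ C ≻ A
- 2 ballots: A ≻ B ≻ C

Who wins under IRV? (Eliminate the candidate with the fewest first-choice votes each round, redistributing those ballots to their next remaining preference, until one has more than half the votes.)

A

Round 1: A 18, B 20, C 6. C eliminated.
Round 2: A 24, B 20. A has a majority (≥23).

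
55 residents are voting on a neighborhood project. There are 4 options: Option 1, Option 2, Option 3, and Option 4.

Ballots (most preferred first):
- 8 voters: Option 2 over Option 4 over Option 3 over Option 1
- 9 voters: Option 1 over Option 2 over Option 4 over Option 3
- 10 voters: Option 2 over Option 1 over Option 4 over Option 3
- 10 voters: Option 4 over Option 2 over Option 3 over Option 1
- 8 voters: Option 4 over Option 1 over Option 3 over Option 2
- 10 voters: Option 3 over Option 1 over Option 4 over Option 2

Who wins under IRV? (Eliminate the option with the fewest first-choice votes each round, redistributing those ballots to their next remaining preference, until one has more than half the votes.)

Option 4

Round 1: Option 1 9, Option 2 18, Option 3 10, Option 4 18. Option 1 eliminated.
Round 2: Option 2 27, Option 3 10, Option 4 18. Option 3 eliminated.
Round 3: Option 2 27, Option 4 28. Option 4 has a majority (≥28).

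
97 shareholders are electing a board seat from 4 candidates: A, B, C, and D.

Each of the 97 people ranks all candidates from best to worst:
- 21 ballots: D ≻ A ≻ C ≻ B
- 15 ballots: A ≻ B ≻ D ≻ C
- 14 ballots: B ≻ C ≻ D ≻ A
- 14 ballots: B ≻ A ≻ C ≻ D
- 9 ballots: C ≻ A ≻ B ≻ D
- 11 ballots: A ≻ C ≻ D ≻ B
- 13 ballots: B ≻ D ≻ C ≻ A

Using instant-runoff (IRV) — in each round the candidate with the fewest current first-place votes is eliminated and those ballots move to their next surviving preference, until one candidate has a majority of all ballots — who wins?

A

Round 1: A 26, B 41, C 9, D 21. C eliminated.
Round 2: A 35, B 41, D 21. D eliminated.
Round 3: A 56, B 41. A has a majority (≥49).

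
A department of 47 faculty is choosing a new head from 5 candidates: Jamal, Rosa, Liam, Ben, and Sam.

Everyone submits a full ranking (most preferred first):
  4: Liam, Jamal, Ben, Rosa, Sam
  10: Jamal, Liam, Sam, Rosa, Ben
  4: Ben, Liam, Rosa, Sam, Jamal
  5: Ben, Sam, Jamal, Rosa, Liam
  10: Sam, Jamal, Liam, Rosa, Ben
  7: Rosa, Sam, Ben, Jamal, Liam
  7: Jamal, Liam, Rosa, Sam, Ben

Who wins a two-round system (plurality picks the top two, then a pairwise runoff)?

Round 1 first-place votes: Jamal 17, Rosa 7, Liam 4, Ben 9, Sam 10. Jamal and Sam advance.
Runoff: Jamal is ranked above Sam on 21 ballots, Sam above Jamal on 26.

Sam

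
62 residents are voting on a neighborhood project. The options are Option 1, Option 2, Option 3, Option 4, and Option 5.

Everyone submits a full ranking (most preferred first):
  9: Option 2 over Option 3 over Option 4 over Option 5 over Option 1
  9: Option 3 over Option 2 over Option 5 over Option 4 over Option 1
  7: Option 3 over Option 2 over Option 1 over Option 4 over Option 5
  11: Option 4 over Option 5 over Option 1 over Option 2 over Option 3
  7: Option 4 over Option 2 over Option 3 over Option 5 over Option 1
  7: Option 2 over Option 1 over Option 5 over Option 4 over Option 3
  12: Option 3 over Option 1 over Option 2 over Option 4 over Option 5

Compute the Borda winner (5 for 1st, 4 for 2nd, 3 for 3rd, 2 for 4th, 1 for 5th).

Option 1: 9×1 + 9×1 + 7×3 + 11×3 + 7×1 + 7×4 + 12×4 = 155
Option 2: 9×5 + 9×4 + 7×4 + 11×2 + 7×4 + 7×5 + 12×3 = 230
Option 3: 9×4 + 9×5 + 7×5 + 11×1 + 7×3 + 7×1 + 12×5 = 215
Option 4: 9×3 + 9×2 + 7×2 + 11×5 + 7×5 + 7×2 + 12×2 = 187
Option 5: 9×2 + 9×3 + 7×1 + 11×4 + 7×2 + 7×3 + 12×1 = 143

Option 2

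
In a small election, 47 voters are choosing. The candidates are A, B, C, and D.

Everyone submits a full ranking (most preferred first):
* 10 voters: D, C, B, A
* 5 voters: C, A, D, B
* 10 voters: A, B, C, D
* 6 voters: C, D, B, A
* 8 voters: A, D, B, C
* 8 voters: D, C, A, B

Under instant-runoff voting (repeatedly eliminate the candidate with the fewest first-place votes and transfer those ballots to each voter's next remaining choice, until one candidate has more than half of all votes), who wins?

D

Round 1: A 18, B 0, C 11, D 18. B eliminated.
Round 2: A 18, C 11, D 18. C eliminated.
Round 3: A 23, D 24. D has a majority (≥24).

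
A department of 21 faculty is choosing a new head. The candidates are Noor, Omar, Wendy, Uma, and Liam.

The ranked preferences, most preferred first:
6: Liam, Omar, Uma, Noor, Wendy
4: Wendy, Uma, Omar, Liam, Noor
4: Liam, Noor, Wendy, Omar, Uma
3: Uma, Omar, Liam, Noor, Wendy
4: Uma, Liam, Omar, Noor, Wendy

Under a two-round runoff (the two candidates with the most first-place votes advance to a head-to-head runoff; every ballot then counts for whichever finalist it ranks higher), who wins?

Uma

Round 1 first-place votes: Noor 0, Omar 0, Wendy 4, Uma 7, Liam 10. Liam and Uma advance.
Runoff: Liam is ranked above Uma on 10 ballots, Uma above Liam on 11.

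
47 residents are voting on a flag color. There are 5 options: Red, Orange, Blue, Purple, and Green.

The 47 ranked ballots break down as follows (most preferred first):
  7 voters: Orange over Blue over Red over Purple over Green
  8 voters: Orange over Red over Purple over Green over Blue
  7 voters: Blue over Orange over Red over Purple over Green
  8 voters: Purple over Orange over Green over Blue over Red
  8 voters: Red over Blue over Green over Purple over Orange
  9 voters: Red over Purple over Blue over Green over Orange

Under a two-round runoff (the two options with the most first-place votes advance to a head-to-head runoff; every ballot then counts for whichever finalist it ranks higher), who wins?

Round 1 first-place votes: Red 17, Orange 15, Blue 7, Purple 8, Green 0. Red and Orange advance.
Runoff: Red is ranked above Orange on 17 ballots, Orange above Red on 30.

Orange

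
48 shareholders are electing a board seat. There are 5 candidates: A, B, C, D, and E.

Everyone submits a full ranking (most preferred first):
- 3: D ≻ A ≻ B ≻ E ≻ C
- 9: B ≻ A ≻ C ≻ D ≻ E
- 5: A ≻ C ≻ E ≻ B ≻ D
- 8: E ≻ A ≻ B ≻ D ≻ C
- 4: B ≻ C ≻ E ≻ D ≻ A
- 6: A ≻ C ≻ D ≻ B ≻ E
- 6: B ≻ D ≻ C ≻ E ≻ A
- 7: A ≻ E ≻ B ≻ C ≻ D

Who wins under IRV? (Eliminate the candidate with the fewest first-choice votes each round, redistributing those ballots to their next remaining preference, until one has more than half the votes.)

A

Round 1: A 18, B 19, C 0, D 3, E 8. C eliminated.
Round 2: A 18, B 19, D 3, E 8. D eliminated.
Round 3: A 21, B 19, E 8. E eliminated.
Round 4: A 29, B 19. A has a majority (≥25).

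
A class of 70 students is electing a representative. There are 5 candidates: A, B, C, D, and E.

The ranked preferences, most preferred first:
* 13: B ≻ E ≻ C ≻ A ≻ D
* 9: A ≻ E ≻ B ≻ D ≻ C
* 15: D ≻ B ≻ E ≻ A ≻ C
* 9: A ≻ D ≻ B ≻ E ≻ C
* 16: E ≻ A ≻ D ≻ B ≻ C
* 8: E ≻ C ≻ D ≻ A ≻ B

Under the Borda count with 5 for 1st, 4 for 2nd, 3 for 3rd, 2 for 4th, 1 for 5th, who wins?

A: 13×2 + 9×5 + 15×2 + 9×5 + 16×4 + 8×2 = 226
B: 13×5 + 9×3 + 15×4 + 9×3 + 16×2 + 8×1 = 219
C: 13×3 + 9×1 + 15×1 + 9×1 + 16×1 + 8×4 = 120
D: 13×1 + 9×2 + 15×5 + 9×4 + 16×3 + 8×3 = 214
E: 13×4 + 9×4 + 15×3 + 9×2 + 16×5 + 8×5 = 271

E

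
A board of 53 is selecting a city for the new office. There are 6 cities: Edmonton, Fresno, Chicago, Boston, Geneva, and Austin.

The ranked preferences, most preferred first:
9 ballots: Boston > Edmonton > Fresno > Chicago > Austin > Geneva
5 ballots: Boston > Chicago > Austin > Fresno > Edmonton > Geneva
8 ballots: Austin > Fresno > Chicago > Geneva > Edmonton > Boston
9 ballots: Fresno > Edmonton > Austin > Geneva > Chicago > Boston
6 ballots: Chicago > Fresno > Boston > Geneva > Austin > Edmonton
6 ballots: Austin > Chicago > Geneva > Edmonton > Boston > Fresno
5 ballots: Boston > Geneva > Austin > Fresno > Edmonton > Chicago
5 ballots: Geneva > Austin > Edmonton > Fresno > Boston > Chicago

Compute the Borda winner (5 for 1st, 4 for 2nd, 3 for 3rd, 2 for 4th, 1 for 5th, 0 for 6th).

Edmonton: 9×4 + 5×1 + 8×1 + 9×4 + 6×0 + 6×2 + 5×1 + 5×3 = 117
Fresno: 9×3 + 5×2 + 8×4 + 9×5 + 6×4 + 6×0 + 5×2 + 5×2 = 158
Chicago: 9×2 + 5×4 + 8×3 + 9×1 + 6×5 + 6×4 + 5×0 + 5×0 = 125
Boston: 9×5 + 5×5 + 8×0 + 9×0 + 6×3 + 6×1 + 5×5 + 5×1 = 124
Geneva: 9×0 + 5×0 + 8×2 + 9×2 + 6×2 + 6×3 + 5×4 + 5×5 = 109
Austin: 9×1 + 5×3 + 8×5 + 9×3 + 6×1 + 6×5 + 5×3 + 5×4 = 162

Austin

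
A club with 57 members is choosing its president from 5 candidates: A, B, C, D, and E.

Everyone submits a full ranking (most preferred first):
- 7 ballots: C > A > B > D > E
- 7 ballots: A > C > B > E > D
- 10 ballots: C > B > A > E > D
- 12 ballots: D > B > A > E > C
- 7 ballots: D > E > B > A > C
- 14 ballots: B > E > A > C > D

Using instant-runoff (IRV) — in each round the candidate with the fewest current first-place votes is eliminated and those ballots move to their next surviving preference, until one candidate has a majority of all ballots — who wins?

C

Round 1: A 7, B 14, C 17, D 19, E 0. E eliminated.
Round 2: A 7, B 14, C 17, D 19. A eliminated.
Round 3: B 14, C 24, D 19. B eliminated.
Round 4: C 38, D 19. C has a majority (≥29).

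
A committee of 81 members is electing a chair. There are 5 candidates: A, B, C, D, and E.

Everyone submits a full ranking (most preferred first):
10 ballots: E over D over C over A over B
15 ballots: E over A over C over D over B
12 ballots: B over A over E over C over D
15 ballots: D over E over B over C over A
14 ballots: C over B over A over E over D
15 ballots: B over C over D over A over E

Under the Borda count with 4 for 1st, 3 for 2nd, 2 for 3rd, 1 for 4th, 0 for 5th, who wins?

A: 10×1 + 15×3 + 12×3 + 15×0 + 14×2 + 15×1 = 134
B: 10×0 + 15×0 + 12×4 + 15×2 + 14×3 + 15×4 = 180
C: 10×2 + 15×2 + 12×1 + 15×1 + 14×4 + 15×3 = 178
D: 10×3 + 15×1 + 12×0 + 15×4 + 14×0 + 15×2 = 135
E: 10×4 + 15×4 + 12×2 + 15×3 + 14×1 + 15×0 = 183

E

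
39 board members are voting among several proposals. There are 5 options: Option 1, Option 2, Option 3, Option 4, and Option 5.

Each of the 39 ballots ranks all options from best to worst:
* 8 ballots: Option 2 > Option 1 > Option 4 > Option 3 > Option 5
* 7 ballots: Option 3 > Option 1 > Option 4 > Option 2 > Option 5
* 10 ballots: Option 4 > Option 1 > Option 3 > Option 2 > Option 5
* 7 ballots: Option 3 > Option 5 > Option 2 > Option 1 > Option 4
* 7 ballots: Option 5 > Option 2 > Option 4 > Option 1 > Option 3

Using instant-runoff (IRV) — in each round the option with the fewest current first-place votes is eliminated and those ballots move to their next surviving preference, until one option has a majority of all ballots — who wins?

Round 1: Option 1 0, Option 2 8, Option 3 14, Option 4 10, Option 5 7. Option 1 eliminated.
Round 2: Option 2 8, Option 3 14, Option 4 10, Option 5 7. Option 5 eliminated.
Round 3: Option 2 15, Option 3 14, Option 4 10. Option 4 eliminated.
Round 4: Option 2 15, Option 3 24. Option 3 has a majority (≥20).

Option 3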